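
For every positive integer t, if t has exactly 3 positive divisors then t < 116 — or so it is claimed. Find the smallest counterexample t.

t = 121

Check each positive integer t in order until t has exactly 3 positive divisors but the claim fails.
The first 4 eligible values, up to t = 49, all satisfy the conclusion.
t = 121: τ(121) = 3; 121 ≥ 116.
Hence t = 121 is a counterexample.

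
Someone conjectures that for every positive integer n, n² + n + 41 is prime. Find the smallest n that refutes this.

Check each positive integer n in order until n² + n + 41 is not prime.
The first 39 eligible values, up to n = 39, all satisfy the conclusion.
n = 40: n² + n + 41 = 1681 = 41 × 41, composite.
So n = 40 is the smallest counterexample.

n = 40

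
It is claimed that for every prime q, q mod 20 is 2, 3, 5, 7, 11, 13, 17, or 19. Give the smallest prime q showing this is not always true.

q = 29

We need the least prime q for which the claim fails.
For q = 2, 3, 5, 7, 11, 13, 17, 19, 23 the conclusion holds.
q = 29: 29 mod 20 = 9 — not in {2, 3, 5, 7, 11, 13, 17, 19}.
Thus q = 29 disproves the claim, and no smaller q works.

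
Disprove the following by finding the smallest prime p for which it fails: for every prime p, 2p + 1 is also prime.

A counterexample is any prime p such that 2p + 1 is not prime; we check each in order.
For p = 2, 3, 5 the conclusion holds.
p = 7: 2p + 1 = 15 = 3 × 5, not prime.

p = 7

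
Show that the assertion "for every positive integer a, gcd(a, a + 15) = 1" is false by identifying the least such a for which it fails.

a = 3

We need the least positive integer a for which gcd(a, a + 15) > 1.
For a = 1, 2 the conclusion holds.
a = 3: gcd(3, 18) = 3.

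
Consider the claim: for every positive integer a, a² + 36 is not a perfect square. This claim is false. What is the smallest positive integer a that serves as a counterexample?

a = 8

For a = 1, 2, 3, 4, 5, 6, 7 the conclusion holds.
a = 8: 8² + 36 = 100 = 10², a perfect square.
Thus a = 8 disproves the claim, and no smaller a works.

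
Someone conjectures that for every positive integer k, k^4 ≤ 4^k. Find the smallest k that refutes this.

k = 3

We need the least positive integer k for which k^4 > 4^k.
k = 1: k^4 = 1 and 4^k = 4, so 1 ≤ 4.
k = 2: k^4 = 16 and 4^k = 16, so 16 ≤ 16.
k = 3: k^4 = 81 and 4^k = 64, so 81 > 64.
Thus k = 3 disproves the claim, and no smaller k works.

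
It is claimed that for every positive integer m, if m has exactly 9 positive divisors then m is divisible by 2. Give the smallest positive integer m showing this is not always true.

m = 225

For m = 36, 100, 196 the conclusion holds.
m = 225: τ(225) = 9; 225 mod 2 = 1.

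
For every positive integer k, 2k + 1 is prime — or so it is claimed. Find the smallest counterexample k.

k = 4

For k = 1, 2, 3 the conclusion holds.
k = 4: 2k + 1 = 9 = 3 × 3, composite.
Hence k = 4 is a counterexample.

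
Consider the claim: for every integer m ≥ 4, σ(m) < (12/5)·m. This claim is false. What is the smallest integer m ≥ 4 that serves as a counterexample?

We need the least integer m ≥ 4 for which the claim fails.
The first 20 eligible values, up to m = 23, all satisfy the conclusion.
m = 24: σ(24) = 60; 60 ≥ 288/5.

m = 24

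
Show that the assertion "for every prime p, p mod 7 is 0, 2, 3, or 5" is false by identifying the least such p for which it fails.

Check each prime p in order until the claim fails.
The first 4 eligible values, up to p = 7, all satisfy the conclusion.
p = 11: 11 mod 7 = 4 — not in {0, 2, 3, 5}.

p = 11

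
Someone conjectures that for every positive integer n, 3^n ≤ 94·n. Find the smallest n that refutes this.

Check each positive integer n in order until 3^n > 94·n.
For n = 1, 2, 3, 4, 5 the conclusion holds.
n = 6: 3^n = 729 and 94·n = 564, so 729 > 564.

n = 6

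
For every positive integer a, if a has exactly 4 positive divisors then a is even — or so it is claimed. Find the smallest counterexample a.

We need the least positive integer a for which a has exactly 4 positive divisors but a is odd.
The first 4 eligible values, up to a = 14, all satisfy the conclusion.
a = 15: divisors of 15: 1, 3, 5, 15; 15 is odd.

a = 15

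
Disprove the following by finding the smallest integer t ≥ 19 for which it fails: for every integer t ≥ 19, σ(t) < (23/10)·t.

Check each integer t ≥ 19 in order until the claim fails.
For t = 19, 20, 21, 22, 23 the conclusion holds.
t = 24: σ(24) = 60; 60 ≥ 276/5.

t = 24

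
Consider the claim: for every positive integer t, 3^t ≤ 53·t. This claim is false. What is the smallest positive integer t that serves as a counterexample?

A counterexample is any positive integer t such that 3^t > 53·t; we check each in order.
The first 5 eligible values, up to t = 5, all satisfy the conclusion.
t = 6: 3^t = 729 and 53·t = 318, so 729 > 318.

t = 6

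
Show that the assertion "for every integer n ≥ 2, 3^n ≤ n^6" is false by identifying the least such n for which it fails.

n = 15

Check each integer n ≥ 2 in order until 3^n > n^6.
For n = 2, 3, 4, 5, …, 12, 13, 14 the conclusion holds.
n = 15: 3^n = 14348907 and n^6 = 11390625, so 14348907 > 11390625.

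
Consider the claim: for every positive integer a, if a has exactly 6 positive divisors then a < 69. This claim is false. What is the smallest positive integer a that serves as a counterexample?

a = 75

We need the least positive integer a for which a has exactly 6 positive divisors but the claim fails.
For a = 12, 18, 20, 28, …, 52, 63, 68 the conclusion holds.
a = 75: τ(75) = 6; 75 ≥ 69.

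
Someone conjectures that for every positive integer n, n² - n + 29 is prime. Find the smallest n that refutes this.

Check each positive integer n in order until n² - n + 29 is not prime.
n = 1: n² - n + 29 = 29, prime.
n = 2: n² - n + 29 = 31, prime.
n = 3: n² - n + 29 = 35 = 5 × 7, composite.
So n = 3 is the smallest counterexample.

n = 3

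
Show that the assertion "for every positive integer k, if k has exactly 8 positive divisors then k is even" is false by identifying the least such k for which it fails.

For k = 24, 30, 40, 42, …, 88, 102, 104 the conclusion holds.
k = 105: divisors of 105: 1, 3, 5, 7, 15, 21, 35, 105; 105 is odd.
Thus k = 105 disproves the claim, and no smaller k works.

k = 105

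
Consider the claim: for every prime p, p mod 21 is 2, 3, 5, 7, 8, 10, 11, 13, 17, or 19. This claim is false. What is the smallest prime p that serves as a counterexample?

The first 11 eligible values, up to p = 31, all satisfy the conclusion.
p = 37: 37 mod 21 = 16 — not in {2, 3, 5, 7, 8, 10, 11, 13, 17, 19}.
Thus p = 37 disproves the claim, and no smaller p works.

p = 37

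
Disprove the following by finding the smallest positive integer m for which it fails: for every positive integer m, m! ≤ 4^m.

Check each positive integer m in order until m! > 4^m.
m = 1: m! = 1 and 4^m = 4, so 1 ≤ 4.
m = 2: m! = 2 and 4^m = 16, so 2 ≤ 16.
m = 3: m! = 6 and 4^m = 64, so 6 ≤ 64.
m = 4: m! = 24 and 4^m = 256, so 24 ≤ 256.
m = 5: m! = 120 and 4^m = 1024, so 120 ≤ 1024.
m = 6: m! = 720 and 4^m = 4096, so 720 ≤ 4096.
m = 7: m! = 5040 and 4^m = 16384, so 5040 ≤ 16384.
m = 8: m! = 40320 and 4^m = 65536, so 40320 ≤ 65536.
m = 9: m! = 362880 and 4^m = 262144, so 362880 > 262144.

m = 9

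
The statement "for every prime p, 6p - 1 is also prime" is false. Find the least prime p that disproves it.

We need the least prime p for which 6p - 1 is not prime.
p = 2: 6p - 1 = 11, prime.
p = 3: 6p - 1 = 17, prime.
p = 5: 6p - 1 = 29, prime.
p = 7: 6p - 1 = 41, prime.
p = 11: 6p - 1 = 65 = 5 × 13, not prime.
Thus p = 11 disproves the claim, and no smaller p works.

p = 11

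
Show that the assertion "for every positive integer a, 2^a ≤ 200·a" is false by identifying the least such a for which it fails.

A counterexample is any positive integer a such that 2^a > 200·a; we check each in order.
For a = 1, 2, 3, 4, …, 9, 10, 11 the conclusion holds.
a = 12: 2^a = 4096 and 200·a = 2400, so 4096 > 2400.

a = 12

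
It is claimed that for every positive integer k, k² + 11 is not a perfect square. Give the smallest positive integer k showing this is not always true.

k = 5

Check each positive integer k in order until k² + 11 is a perfect square.
k = 1: 1² + 11 = 12, not a perfect square.
k = 2: 2² + 11 = 15, not a perfect square.
k = 3: 3² + 11 = 20, not a perfect square.
k = 4: 4² + 11 = 27, not a perfect square.
k = 5: 5² + 11 = 36 = 6², a perfect square.
Thus k = 5 disproves the claim, and no smaller k works.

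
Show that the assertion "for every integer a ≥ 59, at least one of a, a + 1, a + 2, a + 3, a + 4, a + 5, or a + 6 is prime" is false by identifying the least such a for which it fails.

a = 90

Check each integer a ≥ 59 in order until a, a + 1, a + 2, a + 3, a + 4, a + 5, a + 6 are all composite.
The first 31 eligible values, up to a = 89, all satisfy the conclusion.
a = 90: 90 = 2 × 45; 91 = 7 × 13; 92 = 2 × 46; 93 = 3 × 31; 94 = 2 × 47; 95 = 5 × 19; 96 = 2 × 48 — all composite.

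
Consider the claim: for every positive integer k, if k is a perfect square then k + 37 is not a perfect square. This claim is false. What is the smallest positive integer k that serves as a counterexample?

k = 324

A counterexample is any positive integer k such that k is a perfect square but k + 37 is a perfect square; we check each in order.
For k = 1, 4, 9, 16, …, 225, 256, 289 the conclusion holds.
k = 324: 324 = 18² and 324 + 37 = 361 = 19².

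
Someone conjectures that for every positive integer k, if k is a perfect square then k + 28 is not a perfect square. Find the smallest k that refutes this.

k = 36

For k = 1, 4, 9, 16, 25 the conclusion holds.
k = 36: 36 = 6² and 36 + 28 = 64 = 8².
So k = 36 is the smallest counterexample.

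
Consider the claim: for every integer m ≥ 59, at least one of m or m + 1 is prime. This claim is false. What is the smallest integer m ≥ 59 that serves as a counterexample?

For m = 59, 60, 61 the conclusion holds.
m = 62: 62 = 2 × 31; 63 = 3 × 21 — both composite.
So m = 62 is the smallest counterexample.

m = 62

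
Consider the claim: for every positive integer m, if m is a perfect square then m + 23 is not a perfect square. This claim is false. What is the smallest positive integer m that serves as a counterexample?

We need the least positive integer m for which m is a perfect square but m + 23 is a perfect square.
The first 10 eligible values, up to m = 100, all satisfy the conclusion.
m = 121: 121 = 11² and 121 + 23 = 144 = 12².
Hence m = 121 is a counterexample.

m = 121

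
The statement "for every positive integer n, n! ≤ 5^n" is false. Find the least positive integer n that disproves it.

n = 12

For n = 1, 2, 3, 4, …, 9, 10, 11 the conclusion holds.
n = 12: n! = 479001600 and 5^n = 244140625, so 479001600 > 244140625.
Hence n = 12 is a counterexample.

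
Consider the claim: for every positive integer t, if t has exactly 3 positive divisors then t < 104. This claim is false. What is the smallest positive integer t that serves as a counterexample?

The first 4 eligible values, up to t = 49, all satisfy the conclusion.
t = 121: τ(121) = 3; 121 ≥ 104.
Hence t = 121 is a counterexample.

t = 121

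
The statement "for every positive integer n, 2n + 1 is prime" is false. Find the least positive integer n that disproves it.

n = 4

We need the least positive integer n for which 2n + 1 is not prime.
n = 1: 2n + 1 = 3, prime.
n = 2: 2n + 1 = 5, prime.
n = 3: 2n + 1 = 7, prime.
n = 4: 2n + 1 = 9 = 3 × 3, composite.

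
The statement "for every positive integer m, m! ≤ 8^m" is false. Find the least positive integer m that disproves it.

Check each positive integer m in order until m! > 8^m.
The first 19 eligible values, up to m = 19, all satisfy the conclusion.
m = 20: m! = 2432902008176640000 and 8^m = 1152921504606846976, so 2432902008176640000 > 1152921504606846976.

m = 20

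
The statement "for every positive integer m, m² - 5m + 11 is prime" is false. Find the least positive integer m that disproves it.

Check each positive integer m in order until m² - 5m + 11 is not prime.
m = 1: m² - 5m + 11 = 7, prime.
m = 2: m² - 5m + 11 = 5, prime.
m = 3: m² - 5m + 11 = 5, prime.
m = 4: m² - 5m + 11 = 7, prime.
m = 5: m² - 5m + 11 = 11, prime.
m = 6: m² - 5m + 11 = 17, prime.
m = 7: m² - 5m + 11 = 25 = 5 × 5, composite.
Thus m = 7 disproves the claim, and no smaller m works.

m = 7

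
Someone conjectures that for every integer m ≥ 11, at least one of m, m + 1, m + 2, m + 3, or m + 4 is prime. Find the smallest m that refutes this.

m = 24

We need the least integer m ≥ 11 for which m, m + 1, m + 2, m + 3, m + 4 are all composite.
For m = 11, 12, 13, 14, …, 21, 22, 23 the conclusion holds.
m = 24: 24 = 2 × 12; 25 = 5 × 5; 26 = 2 × 13; 27 = 3 × 9; 28 = 2 × 14 — all composite.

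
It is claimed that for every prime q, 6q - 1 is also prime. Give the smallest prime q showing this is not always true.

A counterexample is any prime q such that 6q - 1 is not prime; we check each in order.
The first 4 eligible values, up to q = 7, all satisfy the conclusion.
q = 11: 6q - 1 = 65 = 5 × 13, not prime.
So q = 11 is the smallest counterexample.

q = 11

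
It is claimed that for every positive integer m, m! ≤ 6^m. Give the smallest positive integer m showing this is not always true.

For m = 1, 2, 3, 4, …, 11, 12, 13 the conclusion holds.
m = 14: m! = 87178291200 and 6^m = 78364164096, so 87178291200 > 78364164096.

m = 14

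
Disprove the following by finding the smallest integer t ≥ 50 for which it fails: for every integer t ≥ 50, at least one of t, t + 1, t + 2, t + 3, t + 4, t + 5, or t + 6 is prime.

t = 90

Check each integer t ≥ 50 in order until t, t + 1, t + 2, t + 3, t + 4, t + 5, t + 6 are all composite.
The first 40 eligible values, up to t = 89, all satisfy the conclusion.
t = 90: 90 = 2 × 45; 91 = 7 × 13; 92 = 2 × 46; 93 = 3 × 31; 94 = 2 × 47; 95 = 5 × 19; 96 = 2 × 48 — all composite.
Hence t = 90 is a counterexample.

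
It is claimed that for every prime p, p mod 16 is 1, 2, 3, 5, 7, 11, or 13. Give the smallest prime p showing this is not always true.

p = 31

A counterexample is any prime p such that the claim fails; we check each in order.
For p = 2, 3, 5, 7, 11, 13, 17, 19, 23, 29 the conclusion holds.
p = 31: 31 mod 16 = 15 — not in {1, 2, 3, 5, 7, 11, 13}.
So p = 31 is the smallest counterexample.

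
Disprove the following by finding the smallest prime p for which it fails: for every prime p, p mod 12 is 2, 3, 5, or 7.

p = 11

A counterexample is any prime p such that the claim fails; we check each in order.
For p = 2, 3, 5, 7 the conclusion holds.
p = 11: 11 mod 12 = 11 — not in {2, 3, 5, 7}.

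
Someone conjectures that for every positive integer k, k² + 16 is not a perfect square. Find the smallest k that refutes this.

For k = 1, 2 the conclusion holds.
k = 3: 3² + 16 = 25 = 5², a perfect square.
Hence k = 3 is a counterexample.

k = 3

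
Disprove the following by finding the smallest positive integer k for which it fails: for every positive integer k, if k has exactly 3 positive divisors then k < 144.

k = 169

A counterexample is any positive integer k such that k has exactly 3 positive divisors but the claim fails; we check each in order.
k = 4: τ(4) = 3; 4 < 144.
k = 9: τ(9) = 3; 9 < 144.
k = 25: τ(25) = 3; 25 < 144.
k = 49: τ(49) = 3; 49 < 144.
k = 121: τ(121) = 3; 121 < 144.
k = 169: τ(169) = 3; 169 ≥ 144.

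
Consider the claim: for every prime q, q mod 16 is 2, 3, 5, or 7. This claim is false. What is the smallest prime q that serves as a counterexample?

We need the least prime q for which the claim fails.
For q = 2, 3, 5, 7 the conclusion holds.
q = 11: 11 mod 16 = 11 — not in {2, 3, 5, 7}.
Hence q = 11 is a counterexample.

q = 11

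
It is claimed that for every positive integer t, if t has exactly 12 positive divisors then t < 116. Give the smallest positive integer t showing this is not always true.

t = 126

The first 6 eligible values, up to t = 108, all satisfy the conclusion.
t = 126: τ(126) = 12; 126 ≥ 116.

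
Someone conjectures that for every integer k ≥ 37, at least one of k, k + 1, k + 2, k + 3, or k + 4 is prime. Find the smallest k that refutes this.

For k = 37, 38, 39, 40, …, 45, 46, 47 the conclusion holds.
k = 48: 48 = 2 × 24; 49 = 7 × 7; 50 = 2 × 25; 51 = 3 × 17; 52 = 2 × 26 — all composite.

k = 48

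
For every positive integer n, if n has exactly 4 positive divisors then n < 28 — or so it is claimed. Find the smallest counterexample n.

Check each positive integer n in order until n has exactly 4 positive divisors but the claim fails.
The first 9 eligible values, up to n = 27, all satisfy the conclusion.
n = 33: τ(33) = 4; 33 ≥ 28.

n = 33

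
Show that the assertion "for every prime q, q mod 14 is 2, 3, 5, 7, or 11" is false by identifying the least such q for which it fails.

A counterexample is any prime q such that the claim fails; we check each in order.
q = 2: 2 mod 14 = 2.
q = 3: 3 mod 14 = 3.
q = 5: 5 mod 14 = 5.
q = 7: 7 mod 14 = 7.
q = 11: 11 mod 14 = 11.
q = 13: 13 mod 14 = 13 — not in {2, 3, 5, 7, 11}.
Thus q = 13 disproves the claim, and no smaller q works.

q = 13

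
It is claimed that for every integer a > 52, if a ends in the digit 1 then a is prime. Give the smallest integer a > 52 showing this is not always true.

We need the least integer a > 52 for which a ends in the digit 1 but a is not prime.
a = 61: 61 ends in 1 and is prime.
a = 71: 71 ends in 1 and is prime.
a = 81: 81 ends in 1; 81 = 3 × 27, composite.

a = 81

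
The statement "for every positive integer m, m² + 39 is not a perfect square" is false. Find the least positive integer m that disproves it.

Check each positive integer m in order until m² + 39 is a perfect square.
The first 4 eligible values, up to m = 4, all satisfy the conclusion.
m = 5: 5² + 39 = 64 = 8², a perfect square.

m = 5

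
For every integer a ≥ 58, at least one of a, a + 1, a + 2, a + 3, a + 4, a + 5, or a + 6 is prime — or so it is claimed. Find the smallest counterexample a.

A counterexample is any integer a ≥ 58 such that a, a + 1, a + 2, a + 3, a + 4, a + 5, a + 6 are all composite; we check each in order.
For a = 58, 59, 60, 61, …, 87, 88, 89 the conclusion holds.
a = 90: 90 = 2 × 45; 91 = 7 × 13; 92 = 2 × 46; 93 = 3 × 31; 94 = 2 × 47; 95 = 5 × 19; 96 = 2 × 48 — all composite.
Thus a = 90 disproves the claim, and no smaller a works.

a = 90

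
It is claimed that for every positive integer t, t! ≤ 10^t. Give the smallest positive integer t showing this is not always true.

t = 25

The first 24 eligible values, up to t = 24, all satisfy the conclusion.
t = 25: t! = 15511210043330985984000000 and 10^t = 10000000000000000000000000, so 15511210043330985984000000 > 10000000000000000000000000.
Hence t = 25 is a counterexample.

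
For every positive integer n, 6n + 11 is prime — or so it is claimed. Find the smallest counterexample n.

n = 4

n = 1: 6n + 11 = 17, prime.
n = 2: 6n + 11 = 23, prime.
n = 3: 6n + 11 = 29, prime.
n = 4: 6n + 11 = 35 = 5 × 7, composite.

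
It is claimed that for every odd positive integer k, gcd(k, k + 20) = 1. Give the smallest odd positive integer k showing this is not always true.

k = 5

A counterexample is any odd positive integer k such that gcd(k, k + 20) > 1; we check each in order.
For k = 1, 3 the conclusion holds.
k = 5: gcd(5, 25) = 5.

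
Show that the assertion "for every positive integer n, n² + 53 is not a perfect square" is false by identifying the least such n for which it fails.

A counterexample is any positive integer n such that n² + 53 is a perfect square; we check each in order.
The first 25 eligible values, up to n = 25, all satisfy the conclusion.
n = 26: 26² + 53 = 729 = 27², a perfect square.
So n = 26 is the smallest counterexample.

n = 26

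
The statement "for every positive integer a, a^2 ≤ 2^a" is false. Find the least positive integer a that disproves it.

a = 3

A counterexample is any positive integer a such that a^2 > 2^a; we check each in order.
a = 1: a^2 = 1 and 2^a = 2, so 1 ≤ 2.
a = 2: a^2 = 4 and 2^a = 4, so 4 ≤ 4.
a = 3: a^2 = 9 and 2^a = 8, so 9 > 8.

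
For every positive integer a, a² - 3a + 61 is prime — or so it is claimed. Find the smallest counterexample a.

a = 4

a = 1: a² - 3a + 61 = 59, prime.
a = 2: a² - 3a + 61 = 59, prime.
a = 3: a² - 3a + 61 = 61, prime.
a = 4: a² - 3a + 61 = 65 = 5 × 13, composite.
Thus a = 4 disproves the claim, and no smaller a works.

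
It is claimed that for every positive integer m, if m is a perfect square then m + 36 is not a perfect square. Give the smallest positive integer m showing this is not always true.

The first 7 eligible values, up to m = 49, all satisfy the conclusion.
m = 64: 64 = 8² and 64 + 36 = 100 = 10².

m = 64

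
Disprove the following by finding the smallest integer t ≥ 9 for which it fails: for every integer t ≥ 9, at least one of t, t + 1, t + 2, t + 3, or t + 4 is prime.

A counterexample is any integer t ≥ 9 such that t, t + 1, t + 2, t + 3, t + 4 are all composite; we check each in order.
For t = 9, 10, 11, 12, …, 21, 22, 23 the conclusion holds.
t = 24: 24 = 2 × 12; 25 = 5 × 5; 26 = 2 × 13; 27 = 3 × 9; 28 = 2 × 14 — all composite.
Thus t = 24 disproves the claim, and no smaller t works.

t = 24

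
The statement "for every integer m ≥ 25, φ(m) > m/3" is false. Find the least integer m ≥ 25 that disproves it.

m = 30

Check each integer m ≥ 25 in order until the claim fails.
For m = 25, 26, 27, 28, 29 the conclusion holds.
m = 30: φ(30) = 8 and 30/3 = 10, so φ(30) ≤ 30/3.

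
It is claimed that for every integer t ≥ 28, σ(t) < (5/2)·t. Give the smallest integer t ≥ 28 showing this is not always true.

A counterexample is any integer t ≥ 28 such that the claim fails; we check each in order.
The first 8 eligible values, up to t = 35, all satisfy the conclusion.
t = 36: σ(36) = 91; 91 ≥ 90.
Hence t = 36 is a counterexample.

t = 36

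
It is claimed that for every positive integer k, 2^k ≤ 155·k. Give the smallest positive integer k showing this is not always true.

k = 11

Check each positive integer k in order until 2^k > 155·k.
The first 10 eligible values, up to k = 10, all satisfy the conclusion.
k = 11: 2^k = 2048 and 155·k = 1705, so 2048 > 1705.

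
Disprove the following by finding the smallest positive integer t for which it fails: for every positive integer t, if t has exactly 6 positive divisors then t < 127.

For t = 12, 18, 20, 28, …, 116, 117, 124 the conclusion holds.
t = 147: τ(147) = 6; 147 ≥ 127.

t = 147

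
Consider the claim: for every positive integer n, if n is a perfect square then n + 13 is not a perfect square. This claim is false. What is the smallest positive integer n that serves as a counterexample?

n = 36

We need the least positive integer n for which n is a perfect square but n + 13 is a perfect square.
n = 1: 1 + 13 = 14, not a perfect square.
n = 4: 4 + 13 = 17, not a perfect square.
n = 9: 9 + 13 = 22, not a perfect square.
n = 16: 16 + 13 = 29, not a perfect square.
n = 25: 25 + 13 = 38, not a perfect square.
n = 36: 36 = 6² and 36 + 13 = 49 = 7².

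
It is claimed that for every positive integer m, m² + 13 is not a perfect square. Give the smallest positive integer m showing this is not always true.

m = 6

m = 1: 1² + 13 = 14, not a perfect square.
m = 2: 2² + 13 = 17, not a perfect square.
m = 3: 3² + 13 = 22, not a perfect square.
m = 4: 4² + 13 = 29, not a perfect square.
m = 5: 5² + 13 = 38, not a perfect square.
m = 6: 6² + 13 = 49 = 7², a perfect square.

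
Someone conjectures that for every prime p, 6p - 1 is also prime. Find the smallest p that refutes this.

Check each prime p in order until 6p - 1 is not prime.
For p = 2, 3, 5, 7 the conclusion holds.
p = 11: 6p - 1 = 65 = 5 × 13, not prime.

p = 11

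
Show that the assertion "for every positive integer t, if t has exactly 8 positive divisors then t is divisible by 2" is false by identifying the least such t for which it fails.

We need the least positive integer t for which t has exactly 8 positive divisors but t is not divisible by 2.
For t = 24, 30, 40, 42, …, 88, 102, 104 the conclusion holds.
t = 105: τ(105) = 8; 105 mod 2 = 1.
So t = 105 is the smallest counterexample.

t = 105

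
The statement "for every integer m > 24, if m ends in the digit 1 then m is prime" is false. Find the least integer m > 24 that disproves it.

m = 51

Check each integer m > 24 in order until m ends in the digit 1 but m is not prime.
For m = 31, 41 the conclusion holds.
m = 51: 51 ends in 1; 51 = 3 × 17, composite.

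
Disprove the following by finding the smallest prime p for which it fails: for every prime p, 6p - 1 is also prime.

p = 2: 6p - 1 = 11, prime.
p = 3: 6p - 1 = 17, prime.
p = 5: 6p - 1 = 29, prime.
p = 7: 6p - 1 = 41, prime.
p = 11: 6p - 1 = 65 = 5 × 13, not prime.

p = 11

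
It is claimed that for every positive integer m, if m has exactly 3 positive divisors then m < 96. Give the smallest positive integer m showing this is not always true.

m = 121

For m = 4, 9, 25, 49 the conclusion holds.
m = 121: τ(121) = 3; 121 ≥ 96.
So m = 121 is the smallest counterexample.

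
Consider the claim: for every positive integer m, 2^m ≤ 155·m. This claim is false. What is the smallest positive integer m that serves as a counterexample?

We need the least positive integer m for which 2^m > 155·m.
For m = 1, 2, 3, 4, 5, 6, 7, 8, 9, 10 the conclusion holds.
m = 11: 2^m = 2048 and 155·m = 1705, so 2048 > 1705.

m = 11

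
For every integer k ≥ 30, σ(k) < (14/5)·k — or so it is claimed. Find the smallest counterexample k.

k = 60

We need the least integer k ≥ 30 for which the claim fails.
For k = 30, 31, 32, 33, …, 57, 58, 59 the conclusion holds.
k = 60: σ(60) = 168; 168 ≥ 168.
Hence k = 60 is a counterexample.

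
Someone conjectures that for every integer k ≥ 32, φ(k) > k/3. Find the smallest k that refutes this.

k = 32: φ(32) = 16 and 32/3 = 32/3, so φ(32) > 32/3.
k = 33: φ(33) = 20 and 33/3 = 11, so φ(33) > 33/3.
k = 34: φ(34) = 16 and 34/3 = 34/3, so φ(34) > 34/3.
k = 35: φ(35) = 24 and 35/3 = 35/3, so φ(35) > 35/3.
k = 36: φ(36) = 12 and 36/3 = 12, so φ(36) ≤ 36/3.

k = 36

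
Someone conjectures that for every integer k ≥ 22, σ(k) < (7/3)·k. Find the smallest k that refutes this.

We need the least integer k ≥ 22 for which the claim fails.
k = 22: σ(22) = 36; 36 < 154/3.
k = 23: σ(23) = 24; 24 < 161/3.
k = 24: σ(24) = 60; 60 ≥ 56.
Thus k = 24 disproves the claim, and no smaller k works.

k = 24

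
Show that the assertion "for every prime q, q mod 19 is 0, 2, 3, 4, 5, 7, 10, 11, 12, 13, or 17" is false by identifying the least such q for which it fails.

For q = 2, 3, 5, 7, …, 23, 29, 31 the conclusion holds.
q = 37: 37 mod 19 = 18 — not in {0, 2, 3, 4, 5, 7, 10, 11, 12, 13, 17}.

q = 37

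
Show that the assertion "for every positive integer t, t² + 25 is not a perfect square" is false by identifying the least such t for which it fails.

The first 11 eligible values, up to t = 11, all satisfy the conclusion.
t = 12: 12² + 25 = 169 = 13², a perfect square.
Thus t = 12 disproves the claim, and no smaller t works.

t = 12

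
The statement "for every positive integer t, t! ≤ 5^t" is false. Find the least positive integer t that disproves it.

We need the least positive integer t for which t! > 5^t.
For t = 1, 2, 3, 4, …, 9, 10, 11 the conclusion holds.
t = 12: t! = 479001600 and 5^t = 244140625, so 479001600 > 244140625.
Thus t = 12 disproves the claim, and no smaller t works.

t = 12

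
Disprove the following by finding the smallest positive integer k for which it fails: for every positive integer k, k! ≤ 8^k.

Check each positive integer k in order until k! > 8^k.
For k = 1, 2, 3, 4, …, 17, 18, 19 the conclusion holds.
k = 20: k! = 2432902008176640000 and 8^k = 1152921504606846976, so 2432902008176640000 > 1152921504606846976.
Hence k = 20 is a counterexample.

k = 20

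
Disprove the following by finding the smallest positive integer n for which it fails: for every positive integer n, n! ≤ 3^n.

A counterexample is any positive integer n such that n! > 3^n; we check each in order.
The first 6 eligible values, up to n = 6, all satisfy the conclusion.
n = 7: n! = 5040 and 3^n = 2187, so 5040 > 2187.
Hence n = 7 is a counterexample.

n = 7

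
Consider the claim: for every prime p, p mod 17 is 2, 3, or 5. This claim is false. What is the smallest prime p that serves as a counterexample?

p = 7

We need the least prime p for which the claim fails.
For p = 2, 3, 5 the conclusion holds.
p = 7: 7 mod 17 = 7 — not in {2, 3, 5}.
So p = 7 is the smallest counterexample.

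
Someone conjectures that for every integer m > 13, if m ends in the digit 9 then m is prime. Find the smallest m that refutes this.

m = 39

For m = 19, 29 the conclusion holds.
m = 39: 39 ends in 9; 39 = 3 × 13, composite.
So m = 39 is the smallest counterexample.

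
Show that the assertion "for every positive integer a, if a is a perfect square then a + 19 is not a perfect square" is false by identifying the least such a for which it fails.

A counterexample is any positive integer a such that a is a perfect square but a + 19 is a perfect square; we check each in order.
For a = 1, 4, 9, 16, 25, 36, 49, 64 the conclusion holds.
a = 81: 81 = 9² and 81 + 19 = 100 = 10².

a = 81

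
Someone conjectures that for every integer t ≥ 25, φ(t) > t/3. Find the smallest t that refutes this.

For t = 25, 26, 27, 28, 29 the conclusion holds.
t = 30: φ(30) = 8 and 30/3 = 10, so φ(30) ≤ 30/3.

t = 30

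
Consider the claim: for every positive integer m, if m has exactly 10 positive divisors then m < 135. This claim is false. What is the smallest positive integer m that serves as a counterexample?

m = 162

m = 48: τ(48) = 10; 48 < 135.
m = 80: τ(80) = 10; 80 < 135.
m = 112: τ(112) = 10; 112 < 135.
m = 162: τ(162) = 10; 162 ≥ 135.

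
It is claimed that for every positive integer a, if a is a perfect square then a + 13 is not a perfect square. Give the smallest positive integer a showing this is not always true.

a = 36

A counterexample is any positive integer a such that a is a perfect square but a + 13 is a perfect square; we check each in order.
The first 5 eligible values, up to a = 25, all satisfy the conclusion.
a = 36: 36 = 6² and 36 + 13 = 49 = 7².
Thus a = 36 disproves the claim, and no smaller a works.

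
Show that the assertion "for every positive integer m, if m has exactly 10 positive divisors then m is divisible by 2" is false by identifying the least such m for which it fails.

We need the least positive integer m for which m has exactly 10 positive divisors but m is not divisible by 2.
The first 9 eligible values, up to m = 368, all satisfy the conclusion.
m = 405: τ(405) = 10; 405 mod 2 = 1.

m = 405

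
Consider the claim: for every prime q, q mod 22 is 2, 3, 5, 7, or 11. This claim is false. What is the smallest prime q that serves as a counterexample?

q = 13

Check each prime q in order until the claim fails.
q = 2: 2 mod 22 = 2.
q = 3: 3 mod 22 = 3.
q = 5: 5 mod 22 = 5.
q = 7: 7 mod 22 = 7.
q = 11: 11 mod 22 = 11.
q = 13: 13 mod 22 = 13 — not in {2, 3, 5, 7, 11}.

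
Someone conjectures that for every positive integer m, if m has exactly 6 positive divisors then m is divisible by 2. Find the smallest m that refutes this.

m = 45

We need the least positive integer m for which m has exactly 6 positive divisors but m is not divisible by 2.
For m = 12, 18, 20, 28, 32, 44 the conclusion holds.
m = 45: τ(45) = 6; 45 mod 2 = 1.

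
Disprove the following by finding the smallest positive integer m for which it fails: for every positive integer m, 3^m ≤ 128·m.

Check each positive integer m in order until 3^m > 128·m.
m = 1: 3^m = 3 and 128·m = 128, so 3 ≤ 128.
m = 2: 3^m = 9 and 128·m = 256, so 9 ≤ 256.
m = 3: 3^m = 27 and 128·m = 384, so 27 ≤ 384.
m = 4: 3^m = 81 and 128·m = 512, so 81 ≤ 512.
m = 5: 3^m = 243 and 128·m = 640, so 243 ≤ 640.
m = 6: 3^m = 729 and 128·m = 768, so 729 ≤ 768.
m = 7: 3^m = 2187 and 128·m = 896, so 2187 > 896.
Hence m = 7 is a counterexample.

m = 7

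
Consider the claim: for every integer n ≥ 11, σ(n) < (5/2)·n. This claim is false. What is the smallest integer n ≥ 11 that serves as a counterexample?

For n = 11, 12, 13, 14, …, 21, 22, 23 the conclusion holds.
n = 24: σ(24) = 60; 60 ≥ 60.

n = 24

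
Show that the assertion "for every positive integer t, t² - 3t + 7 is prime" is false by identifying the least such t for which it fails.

t = 6

A counterexample is any positive integer t such that t² - 3t + 7 is not prime; we check each in order.
For t = 1, 2, 3, 4, 5 the conclusion holds.
t = 6: t² - 3t + 7 = 25 = 5 × 5, composite.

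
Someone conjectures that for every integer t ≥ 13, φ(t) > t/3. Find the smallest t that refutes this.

t = 18

t = 13: φ(13) = 12 and 13/3 = 13/3, so φ(13) > 13/3.
t = 14: φ(14) = 6 and 14/3 = 14/3, so φ(14) > 14/3.
t = 15: φ(15) = 8 and 15/3 = 5, so φ(15) > 15/3.
t = 16: φ(16) = 8 and 16/3 = 16/3, so φ(16) > 16/3.
t = 17: φ(17) = 16 and 17/3 = 17/3, so φ(17) > 17/3.
t = 18: φ(18) = 6 and 18/3 = 6, so φ(18) ≤ 18/3.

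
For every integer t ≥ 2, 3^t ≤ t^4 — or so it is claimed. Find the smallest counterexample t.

Check each integer t ≥ 2 in order until 3^t > t^4.
The first 6 eligible values, up to t = 7, all satisfy the conclusion.
t = 8: 3^t = 6561 and t^4 = 4096, so 6561 > 4096.
So t = 8 is the smallest counterexample.

t = 8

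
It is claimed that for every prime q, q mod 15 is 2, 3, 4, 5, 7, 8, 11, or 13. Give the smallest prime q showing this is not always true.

A counterexample is any prime q such that the claim fails; we check each in order.
The first 9 eligible values, up to q = 23, all satisfy the conclusion.
q = 29: 29 mod 15 = 14 — not in {2, 3, 4, 5, 7, 8, 11, 13}.

q = 29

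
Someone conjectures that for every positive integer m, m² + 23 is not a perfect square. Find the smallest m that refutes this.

Check each positive integer m in order until m² + 23 is a perfect square.
For m = 1, 2, 3, 4, 5, 6, 7, 8, 9, 10 the conclusion holds.
m = 11: 11² + 23 = 144 = 12², a perfect square.
Hence m = 11 is a counterexample.

m = 11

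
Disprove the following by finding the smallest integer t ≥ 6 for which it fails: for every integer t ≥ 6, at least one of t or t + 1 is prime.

For t = 6, 7 the conclusion holds.
t = 8: 8 = 2 × 4; 9 = 3 × 3 — both composite.
Hence t = 8 is a counterexample.

t = 8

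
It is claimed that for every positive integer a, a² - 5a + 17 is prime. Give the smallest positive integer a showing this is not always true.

a = 13

Check each positive integer a in order until a² - 5a + 17 is not prime.
For a = 1, 2, 3, 4, …, 10, 11, 12 the conclusion holds.
a = 13: a² - 5a + 17 = 121 = 11 × 11, composite.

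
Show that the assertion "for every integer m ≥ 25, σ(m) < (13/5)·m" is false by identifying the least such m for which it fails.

m = 60

We need the least integer m ≥ 25 for which the claim fails.
The first 35 eligible values, up to m = 59, all satisfy the conclusion.
m = 60: σ(60) = 168; 168 ≥ 156.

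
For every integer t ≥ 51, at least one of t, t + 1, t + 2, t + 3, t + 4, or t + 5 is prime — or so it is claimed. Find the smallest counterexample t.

t = 90

Check each integer t ≥ 51 in order until t, t + 1, t + 2, t + 3, t + 4, t + 5 are all composite.
The first 39 eligible values, up to t = 89, all satisfy the conclusion.
t = 90: 90 = 2 × 45; 91 = 7 × 13; 92 = 2 × 46; 93 = 3 × 31; 94 = 2 × 47; 95 = 5 × 19 — all composite.
Hence t = 90 is a counterexample.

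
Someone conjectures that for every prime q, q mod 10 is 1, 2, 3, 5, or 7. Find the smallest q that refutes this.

We need the least prime q for which the claim fails.
q = 2: 2 mod 10 = 2.
q = 3: 3 mod 10 = 3.
q = 5: 5 mod 10 = 5.
q = 7: 7 mod 10 = 7.
q = 11: 11 mod 10 = 1.
q = 13: 13 mod 10 = 3.
q = 17: 17 mod 10 = 7.
q = 19: 19 mod 10 = 9 — not in {1, 2, 3, 5, 7}.

q = 19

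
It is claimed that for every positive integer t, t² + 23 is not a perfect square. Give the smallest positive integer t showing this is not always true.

For t = 1, 2, 3, 4, 5, 6, 7, 8, 9, 10 the conclusion holds.
t = 11: 11² + 23 = 144 = 12², a perfect square.
Hence t = 11 is a counterexample.

t = 11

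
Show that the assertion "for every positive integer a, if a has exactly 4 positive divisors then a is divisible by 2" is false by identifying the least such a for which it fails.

Check each positive integer a in order until a has exactly 4 positive divisors but a is not divisible by 2.
The first 4 eligible values, up to a = 14, all satisfy the conclusion.
a = 15: τ(15) = 4; 15 mod 2 = 1.
Hence a = 15 is a counterexample.

a = 15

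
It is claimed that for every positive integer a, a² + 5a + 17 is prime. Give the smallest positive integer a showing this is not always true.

a = 8

a = 1: a² + 5a + 17 = 23, prime.
a = 2: a² + 5a + 17 = 31, prime.
a = 3: a² + 5a + 17 = 41, prime.
a = 4: a² + 5a + 17 = 53, prime.
a = 5: a² + 5a + 17 = 67, prime.
a = 6: a² + 5a + 17 = 83, prime.
a = 7: a² + 5a + 17 = 101, prime.
a = 8: a² + 5a + 17 = 121 = 11 × 11, composite.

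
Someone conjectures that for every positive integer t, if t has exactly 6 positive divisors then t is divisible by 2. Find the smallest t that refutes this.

A counterexample is any positive integer t such that t has exactly 6 positive divisors but t is not divisible by 2; we check each in order.
The first 6 eligible values, up to t = 44, all satisfy the conclusion.
t = 45: τ(45) = 6; 45 mod 2 = 1.
Hence t = 45 is a counterexample.

t = 45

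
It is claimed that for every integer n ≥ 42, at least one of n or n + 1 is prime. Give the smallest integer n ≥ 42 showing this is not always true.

n = 42: 43 is prime.
n = 43: 43 is prime.
n = 44: 44 = 2 × 22; 45 = 3 × 15 — both composite.
Hence n = 44 is a counterexample.

n = 44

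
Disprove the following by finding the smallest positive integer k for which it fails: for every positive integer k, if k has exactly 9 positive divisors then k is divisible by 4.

A counterexample is any positive integer k such that k has exactly 9 positive divisors but k is not divisible by 4; we check each in order.
For k = 36, 100, 196 the conclusion holds.
k = 225: τ(225) = 9; 225 mod 4 = 1.

k = 225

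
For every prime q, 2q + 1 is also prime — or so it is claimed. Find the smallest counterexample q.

q = 7

We need the least prime q for which 2q + 1 is not prime.
q = 2: 2q + 1 = 5, prime.
q = 3: 2q + 1 = 7, prime.
q = 5: 2q + 1 = 11, prime.
q = 7: 2q + 1 = 15 = 3 × 5, not prime.
Thus q = 7 disproves the claim, and no smaller q works.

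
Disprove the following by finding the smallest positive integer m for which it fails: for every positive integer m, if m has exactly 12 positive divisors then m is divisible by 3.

m = 140

Check each positive integer m in order until m has exactly 12 positive divisors but m is not divisible by 3.
The first 8 eligible values, up to m = 132, all satisfy the conclusion.
m = 140: τ(140) = 12; 140 mod 3 = 2.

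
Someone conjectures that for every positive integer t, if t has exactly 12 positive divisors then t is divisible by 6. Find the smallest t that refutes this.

t = 140

Check each positive integer t in order until t has exactly 12 positive divisors but t is not divisible by 6.
t = 60: τ(60) = 12; 60 mod 6 = 0.
t = 72: τ(72) = 12; 72 mod 6 = 0.
t = 84: τ(84) = 12; 84 mod 6 = 0.
t = 90: τ(90) = 12; 90 mod 6 = 0.
t = 96: τ(96) = 12; 96 mod 6 = 0.
t = 108: τ(108) = 12; 108 mod 6 = 0.
t = 126: τ(126) = 12; 126 mod 6 = 0.
t = 132: τ(132) = 12; 132 mod 6 = 0.
t = 140: τ(140) = 12; 140 mod 6 = 2.
Hence t = 140 is a counterexample.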